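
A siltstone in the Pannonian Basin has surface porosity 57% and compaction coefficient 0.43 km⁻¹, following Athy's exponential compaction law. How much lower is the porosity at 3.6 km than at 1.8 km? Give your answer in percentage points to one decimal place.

14.2 percentage points

φ(1.8) = 0.57·e^(−0.43×1.8) = 0.2629
φ(3.6) = 0.57·e^(−0.43×3.6) = 0.1212
Δφ = 0.2629 − 0.1212 = 0.1416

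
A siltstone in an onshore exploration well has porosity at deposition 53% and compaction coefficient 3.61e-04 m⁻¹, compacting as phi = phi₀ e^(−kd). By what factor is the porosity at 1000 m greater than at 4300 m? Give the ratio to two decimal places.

3.29

Working in km (1 km = 1000 m; k in km⁻¹ = k in m⁻¹ × 1000):
phi(d₁)/phi(d₂) = e^(−k·d₁)/e^(−k·d₂) = e^{k(d₂−d₁)}
= exp(0.361 × 3.3) = exp(1.191) = 3.2914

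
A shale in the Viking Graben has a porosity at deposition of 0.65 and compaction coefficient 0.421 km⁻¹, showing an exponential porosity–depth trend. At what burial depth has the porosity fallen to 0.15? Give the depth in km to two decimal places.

Invert Athy's law: z = ln(n₀/n) / c
z = ln(0.65/0.15) / 0.421 = ln(4.333) / 0.421 = 1.4663 / 0.421 = 3.483 km

3.48 km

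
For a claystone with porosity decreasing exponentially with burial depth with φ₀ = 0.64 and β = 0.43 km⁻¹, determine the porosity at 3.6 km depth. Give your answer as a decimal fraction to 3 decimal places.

0.136

φ = φ₀·exp(−β·Z) = 0.64 × exp(−0.43 × 3.6) = 0.64 × exp(−1.548)
  = 0.64 × 0.2127 = 0.1361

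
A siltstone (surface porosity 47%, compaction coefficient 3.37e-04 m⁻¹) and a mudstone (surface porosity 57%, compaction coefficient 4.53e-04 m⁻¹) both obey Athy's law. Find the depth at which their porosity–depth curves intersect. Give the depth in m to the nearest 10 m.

Working in km (1 km = 1000 m; c in km⁻¹ = c in m⁻¹ × 1000):
Set n₀ₐ e^(−cₐz) = n₀ᵦ e^(−cᵦz) ⇒ ln(n₀ₐ/n₀ᵦ) = (cₐ − cᵦ)·z
z = ln(0.47/0.57) / (0.337 − 0.453) = -0.1929 / -0.116 = 1.663 km

1660 m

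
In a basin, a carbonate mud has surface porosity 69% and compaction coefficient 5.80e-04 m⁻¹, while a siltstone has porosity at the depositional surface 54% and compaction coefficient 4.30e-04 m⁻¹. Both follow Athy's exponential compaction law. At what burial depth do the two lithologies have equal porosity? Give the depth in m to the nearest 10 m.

Working in km (1 km = 1000 m; c in km⁻¹ = c in m⁻¹ × 1000):
Set n₀ₐ e^(−cₐZ) = n₀ᵦ e^(−cᵦZ) ⇒ ln(n₀ₐ/n₀ᵦ) = (cₐ − cᵦ)·Z
Z = ln(0.69/0.54) / (0.58 − 0.43) = 0.2451 / 0.15 = 1.634 km

1630 m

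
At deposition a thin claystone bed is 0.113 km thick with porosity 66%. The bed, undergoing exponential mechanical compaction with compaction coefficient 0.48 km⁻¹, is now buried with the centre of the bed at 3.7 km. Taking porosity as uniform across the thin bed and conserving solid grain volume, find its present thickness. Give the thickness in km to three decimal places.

Porosity at 3.7 km: n = 0.66·exp(−0.48×3.7) = 0.1117
Solid-volume conservation: h(1−n) = h₀(1−n₀) ⇒ h = h₀·(1−n₀)/(1−n)
h = 0.113 × (1 − 0.66)/(1 − 0.1117) = 0.113 × 0.3828 = 0.0433 km

0.043 km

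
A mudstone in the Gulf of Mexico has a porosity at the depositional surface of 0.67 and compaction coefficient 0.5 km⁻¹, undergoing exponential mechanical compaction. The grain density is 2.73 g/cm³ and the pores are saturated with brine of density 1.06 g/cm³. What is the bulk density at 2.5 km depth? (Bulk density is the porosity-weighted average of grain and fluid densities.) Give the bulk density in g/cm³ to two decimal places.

2.41 g/cm³

Porosity at depth: φ = 0.67·exp(−0.5×2.5) = 0.67×0.2865 = 0.1920
Bulk density: ρ_b = (1−φ)ρ_g + φ·ρ_f = 0.8080×2.73 + 0.1920×1.06
       = 2.206 + 0.203 = 2.409 g/cm³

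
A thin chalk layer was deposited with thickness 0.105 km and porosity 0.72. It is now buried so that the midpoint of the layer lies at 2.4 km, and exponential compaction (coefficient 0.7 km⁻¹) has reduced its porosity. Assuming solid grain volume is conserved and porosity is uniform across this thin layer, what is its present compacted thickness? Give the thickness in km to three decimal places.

0.034 km

Porosity at 2.4 km: phi = 0.72·exp(−0.7×2.4) = 0.1342
Solid-volume conservation: h(1−phi) = h₀(1−phi₀) ⇒ h = h₀·(1−phi₀)/(1−phi)
h = 0.105 × (1 − 0.72)/(1 − 0.1342) = 0.105 × 0.3234 = 0.0340 km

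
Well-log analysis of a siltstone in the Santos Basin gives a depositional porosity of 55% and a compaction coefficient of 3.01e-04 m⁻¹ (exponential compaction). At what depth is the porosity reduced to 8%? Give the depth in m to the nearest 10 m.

Working in km (1 km = 1000 m; β in km⁻¹ = β in m⁻¹ × 1000):
Invert Athy's law: Z = ln(phi₀/phi) / β
Z = ln(0.55/0.08) / 0.301 = ln(6.875) / 0.301 = 1.9279 / 0.301 = 6.405 km

6400 m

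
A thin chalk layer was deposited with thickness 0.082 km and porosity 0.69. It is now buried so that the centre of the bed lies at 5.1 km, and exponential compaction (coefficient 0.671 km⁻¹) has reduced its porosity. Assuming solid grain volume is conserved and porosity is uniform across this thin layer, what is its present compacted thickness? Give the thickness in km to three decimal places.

0.026 km

Porosity at 5.1 km: phi = 0.69·exp(−0.671×5.1) = 0.0225
Solid-volume conservation: h(1−phi) = h₀(1−phi₀) ⇒ h = h₀·(1−phi₀)/(1−phi)
h = 0.082 × (1 − 0.69)/(1 − 0.0225) = 0.082 × 0.3171 = 0.0260 km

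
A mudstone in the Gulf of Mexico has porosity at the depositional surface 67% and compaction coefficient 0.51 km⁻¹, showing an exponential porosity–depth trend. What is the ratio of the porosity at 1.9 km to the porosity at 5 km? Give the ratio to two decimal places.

4.86

n(d₁)/n(d₂) = e^(−β·d₁)/e^(−β·d₂) = e^{β(d₂−d₁)}
= exp(0.51 × 3.1) = exp(1.581) = 4.8598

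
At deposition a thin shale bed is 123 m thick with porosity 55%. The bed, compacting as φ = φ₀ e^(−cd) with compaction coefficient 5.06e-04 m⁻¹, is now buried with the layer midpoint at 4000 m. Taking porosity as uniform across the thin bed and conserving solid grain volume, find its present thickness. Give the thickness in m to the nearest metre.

60 m

Working in km (1 km = 1000 m; c in km⁻¹ = c in m⁻¹ × 1000):
Porosity at 4 km: φ = 0.55·exp(−0.506×4) = 0.0727
Solid-volume conservation: h(1−φ) = h₀(1−φ₀) ⇒ h = h₀·(1−φ₀)/(1−φ)
h = 0.123 × (1 − 0.55)/(1 − 0.0727) = 0.123 × 0.4853 = 0.0597 km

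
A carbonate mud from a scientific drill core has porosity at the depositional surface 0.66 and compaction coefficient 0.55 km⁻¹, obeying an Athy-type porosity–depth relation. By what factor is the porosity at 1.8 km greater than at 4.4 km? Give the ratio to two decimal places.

n(Z₁)/n(Z₂) = e^(−k·Z₁)/e^(−k·Z₂) = e^{k(Z₂−Z₁)}
= exp(0.55 × 2.6) = exp(1.43) = 4.1787

4.18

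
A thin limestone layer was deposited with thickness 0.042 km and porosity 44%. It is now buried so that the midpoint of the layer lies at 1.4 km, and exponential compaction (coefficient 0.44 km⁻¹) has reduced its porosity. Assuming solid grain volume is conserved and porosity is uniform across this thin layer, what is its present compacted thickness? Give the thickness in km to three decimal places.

Porosity at 1.4 km: n = 0.44·exp(−0.44×1.4) = 0.2376
Solid-volume conservation: h(1−n) = h₀(1−n₀) ⇒ h = h₀·(1−n₀)/(1−n)
h = 0.042 × (1 − 0.44)/(1 − 0.2376) = 0.042 × 0.7346 = 0.0309 km

0.031 km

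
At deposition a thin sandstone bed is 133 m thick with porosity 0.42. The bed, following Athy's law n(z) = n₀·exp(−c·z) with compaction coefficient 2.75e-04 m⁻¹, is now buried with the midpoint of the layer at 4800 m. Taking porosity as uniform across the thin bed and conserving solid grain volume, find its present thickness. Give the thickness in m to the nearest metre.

Working in km (1 km = 1000 m; c in km⁻¹ = c in m⁻¹ × 1000):
Porosity at 4.8 km: n = 0.42·exp(−0.275×4.8) = 0.1122
Solid-volume conservation: h(1−n) = h₀(1−n₀) ⇒ h = h₀·(1−n₀)/(1−n)
h = 0.133 × (1 − 0.42)/(1 − 0.1122) = 0.133 × 0.6533 = 0.0869 km

87 m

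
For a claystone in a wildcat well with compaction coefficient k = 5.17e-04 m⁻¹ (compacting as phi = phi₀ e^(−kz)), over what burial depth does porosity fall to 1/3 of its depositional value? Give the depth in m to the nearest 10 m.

2120 m

Working in km (1 km = 1000 m; k in km⁻¹ = k in m⁻¹ × 1000):
phi/phi₀ = 1/3 ⇒ exp(−k·z) = 1/3 ⇒ z = ln(3) / k
z = 1.0986 / 0.517 = 2.125 km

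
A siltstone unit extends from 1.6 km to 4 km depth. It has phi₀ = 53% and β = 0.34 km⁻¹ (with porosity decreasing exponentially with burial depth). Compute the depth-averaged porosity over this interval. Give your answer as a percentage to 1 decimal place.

⟨phi⟩ = (1/(z₂−z₁)) ∫ phi₀ e^(−βz) dz = phi₀·(e^(−β·z₁) − e^(−β·z₂)) / (β·(z₂−z₁))
e^(−0.34×1.6) = 0.5804; e^(−0.34×4) = 0.2567
⟨phi⟩ = 0.53 × (0.5804 − 0.2567) / (0.34 × 2.4) = 0.53 × 0.3968 = 0.2103

21.0%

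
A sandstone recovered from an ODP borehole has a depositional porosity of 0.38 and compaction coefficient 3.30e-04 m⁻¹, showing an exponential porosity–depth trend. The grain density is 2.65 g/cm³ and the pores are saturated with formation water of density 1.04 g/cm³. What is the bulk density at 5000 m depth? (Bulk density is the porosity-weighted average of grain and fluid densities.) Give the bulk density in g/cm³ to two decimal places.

Working in km (1 km = 1000 m; β in km⁻¹ = β in m⁻¹ × 1000):
Porosity at depth: phi = 0.38·exp(−0.33×5) = 0.38×0.1920 = 0.0730
Bulk density: ρ_b = (1−phi)ρ_g + phi·ρ_f = 0.9270×2.65 + 0.0730×1.04
       = 2.457 + 0.076 = 2.533 g/cm³

2.53 g/cm³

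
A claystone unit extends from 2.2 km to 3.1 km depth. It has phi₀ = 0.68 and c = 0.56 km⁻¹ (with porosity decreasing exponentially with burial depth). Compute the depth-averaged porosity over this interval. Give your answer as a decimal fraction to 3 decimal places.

⟨phi⟩ = (1/(d₂−d₁)) ∫ phi₀ e^(−cd) dd = phi₀·(e^(−c·d₁) − e^(−c·d₂)) / (c·(d₂−d₁))
e^(−0.56×2.2) = 0.2917; e^(−0.56×3.1) = 0.1762
⟨phi⟩ = 0.68 × (0.2917 − 0.1762) / (0.56 × 0.9) = 0.68 × 0.2291 = 0.1558

0.156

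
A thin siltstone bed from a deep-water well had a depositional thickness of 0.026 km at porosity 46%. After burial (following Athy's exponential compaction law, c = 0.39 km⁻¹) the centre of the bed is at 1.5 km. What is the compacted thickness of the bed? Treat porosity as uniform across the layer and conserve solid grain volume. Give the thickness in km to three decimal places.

0.019 km

Porosity at 1.5 km: φ = 0.46·exp(−0.39×1.5) = 0.2563
Solid-volume conservation: h(1−φ) = h₀(1−φ₀) ⇒ h = h₀·(1−φ₀)/(1−φ)
h = 0.026 × (1 − 0.46)/(1 − 0.2563) = 0.026 × 0.7261 = 0.0189 km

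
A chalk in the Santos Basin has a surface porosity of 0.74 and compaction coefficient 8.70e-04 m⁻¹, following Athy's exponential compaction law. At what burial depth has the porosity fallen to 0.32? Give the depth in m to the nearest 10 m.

Working in km (1 km = 1000 m; k in km⁻¹ = k in m⁻¹ × 1000):
Invert Athy's law: Z = ln(n₀/n) / k
Z = ln(0.74/0.32) / 0.87 = ln(2.312) / 0.87 = 0.8383 / 0.87 = 0.964 km

960 m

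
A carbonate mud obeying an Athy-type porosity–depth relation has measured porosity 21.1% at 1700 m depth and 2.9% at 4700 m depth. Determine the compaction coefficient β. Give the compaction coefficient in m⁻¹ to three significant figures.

Working in km (1 km = 1000 m; β in km⁻¹ = β in m⁻¹ × 1000):
Athy: phi(z) = phi₀ e^(−βz) ⇒ phi₁/phi₂ = e^{β(z₂−z₁)} ⇒ β = ln(phi₁/phi₂)/(z₂−z₁)
β = ln(0.211/0.029) / (4.7 − 1.7) = ln(7.276) / 3 = 1.9846 / 3 = 0.6615 km⁻¹

0.000662 m⁻¹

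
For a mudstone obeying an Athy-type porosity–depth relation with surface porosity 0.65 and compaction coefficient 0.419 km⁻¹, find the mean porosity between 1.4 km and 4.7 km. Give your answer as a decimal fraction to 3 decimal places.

0.196

⟨n⟩ = (1/(Z₂−Z₁)) ∫ n₀ e^(−cZ) dZ = n₀·(e^(−c·Z₁) − e^(−c·Z₂)) / (c·(Z₂−Z₁))
e^(−0.419×1.4) = 0.5562; e^(−0.419×4.7) = 0.1396
⟨n⟩ = 0.65 × (0.5562 − 0.1396) / (0.419 × 3.3) = 0.65 × 0.3013 = 0.1959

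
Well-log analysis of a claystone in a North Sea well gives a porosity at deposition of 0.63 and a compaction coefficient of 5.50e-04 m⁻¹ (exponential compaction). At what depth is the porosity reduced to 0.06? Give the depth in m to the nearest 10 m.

4280 m

Working in km (1 km = 1000 m; β in km⁻¹ = β in m⁻¹ × 1000):
Invert Athy's law: d = ln(n₀/n) / β
d = ln(0.63/0.06) / 0.55 = ln(10.5) / 0.55 = 2.3514 / 0.55 = 4.275 km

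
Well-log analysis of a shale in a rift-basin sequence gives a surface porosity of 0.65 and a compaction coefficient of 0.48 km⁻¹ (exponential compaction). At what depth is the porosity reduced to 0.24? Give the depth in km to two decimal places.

2.08 km

Invert Athy's law: d = ln(phi₀/phi) / c
d = ln(0.65/0.24) / 0.48 = ln(2.708) / 0.48 = 0.9963 / 0.48 = 2.076 km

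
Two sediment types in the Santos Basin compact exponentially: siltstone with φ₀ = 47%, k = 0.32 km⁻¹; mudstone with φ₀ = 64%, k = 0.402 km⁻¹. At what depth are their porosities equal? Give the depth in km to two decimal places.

Set φ₀ₐ e^(−kₐz) = φ₀ᵦ e^(−kᵦz) ⇒ ln(φ₀ₐ/φ₀ᵦ) = (kₐ − kᵦ)·z
z = ln(0.47/0.64) / (0.32 − 0.402) = -0.3087 / -0.082 = 3.765 km

3.77 km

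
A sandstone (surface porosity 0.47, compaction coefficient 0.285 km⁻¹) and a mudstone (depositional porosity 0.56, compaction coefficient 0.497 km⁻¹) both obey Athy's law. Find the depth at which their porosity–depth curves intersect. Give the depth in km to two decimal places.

0.83 km

Set phi₀ₐ e^(−βₐz) = phi₀ᵦ e^(−βᵦz) ⇒ ln(phi₀ₐ/phi₀ᵦ) = (βₐ − βᵦ)·z
z = ln(0.47/0.56) / (0.285 − 0.497) = -0.1752 / -0.212 = 0.826 km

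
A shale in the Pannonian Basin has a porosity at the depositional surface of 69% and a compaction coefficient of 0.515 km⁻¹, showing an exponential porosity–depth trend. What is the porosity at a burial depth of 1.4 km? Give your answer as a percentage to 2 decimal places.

33.55%

phi = phi₀·exp(−k·z) = 0.69 × exp(−0.515 × 1.4) = 0.69 × exp(−0.721)
  = 0.69 × 0.4863 = 0.3355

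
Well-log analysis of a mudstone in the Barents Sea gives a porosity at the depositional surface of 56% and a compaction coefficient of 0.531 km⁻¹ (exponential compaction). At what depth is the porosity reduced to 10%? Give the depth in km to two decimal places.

3.24 km

Invert Athy's law: d = ln(φ₀/φ) / k
d = ln(0.56/0.1) / 0.531 = ln(5.6) / 0.531 = 1.7228 / 0.531 = 3.244 km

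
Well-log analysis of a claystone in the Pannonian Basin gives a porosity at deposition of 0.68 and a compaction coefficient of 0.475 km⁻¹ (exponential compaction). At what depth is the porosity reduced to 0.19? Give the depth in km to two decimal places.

Invert Athy's law: Z = ln(n₀/n) / β
Z = ln(0.68/0.19) / 0.475 = ln(3.579) / 0.475 = 1.2751 / 0.475 = 2.684 km

2.68 km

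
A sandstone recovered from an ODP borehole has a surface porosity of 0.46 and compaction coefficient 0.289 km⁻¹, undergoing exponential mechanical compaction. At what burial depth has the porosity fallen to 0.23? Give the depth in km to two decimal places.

Invert Athy's law: z = ln(φ₀/φ) / β
z = ln(0.46/0.23) / 0.289 = ln(2) / 0.289 = 0.6931 / 0.289 = 2.398 km

2.40 km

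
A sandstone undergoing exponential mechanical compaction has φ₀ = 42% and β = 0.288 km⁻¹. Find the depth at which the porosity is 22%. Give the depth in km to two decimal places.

Invert Athy's law: z = ln(φ₀/φ) / β
z = ln(0.42/0.22) / 0.288 = ln(1.909) / 0.288 = 0.6466 / 0.288 = 2.245 km

2.25 km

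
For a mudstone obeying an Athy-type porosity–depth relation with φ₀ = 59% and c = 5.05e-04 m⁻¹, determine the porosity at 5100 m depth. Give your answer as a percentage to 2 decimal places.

4.49%

Working in km (1 km = 1000 m; c in km⁻¹ = c in m⁻¹ × 1000):
φ = φ₀·exp(−c·Z) = 0.59 × exp(−0.505 × 5.1) = 0.59 × exp(−2.575)
  = 0.59 × 0.0761 = 0.0449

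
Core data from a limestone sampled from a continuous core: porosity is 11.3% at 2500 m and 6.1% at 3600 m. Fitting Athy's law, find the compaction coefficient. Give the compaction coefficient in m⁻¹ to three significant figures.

Working in km (1 km = 1000 m; c in km⁻¹ = c in m⁻¹ × 1000):
Athy: phi(z) = phi₀ e^(−cz) ⇒ phi₁/phi₂ = e^{c(z₂−z₁)} ⇒ c = ln(phi₁/phi₂)/(z₂−z₁)
c = ln(0.113/0.061) / (3.6 − 2.5) = ln(1.852) / 1.1 = 0.6165 / 1.1 = 0.5605 km⁻¹

0.000560 m⁻¹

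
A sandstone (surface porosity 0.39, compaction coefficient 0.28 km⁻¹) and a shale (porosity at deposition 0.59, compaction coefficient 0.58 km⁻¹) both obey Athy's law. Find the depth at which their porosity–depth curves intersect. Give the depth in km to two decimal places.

1.38 km

Set n₀ₐ e^(−βₐd) = n₀ᵦ e^(−βᵦd) ⇒ ln(n₀ₐ/n₀ᵦ) = (βₐ − βᵦ)·d
d = ln(0.39/0.59) / (0.28 − 0.58) = -0.4140 / -0.3 = 1.380 km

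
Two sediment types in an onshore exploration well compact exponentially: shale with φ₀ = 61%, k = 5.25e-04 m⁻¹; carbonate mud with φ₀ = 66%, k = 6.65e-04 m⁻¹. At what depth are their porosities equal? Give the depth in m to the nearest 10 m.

560 m

Working in km (1 km = 1000 m; k in km⁻¹ = k in m⁻¹ × 1000):
Set φ₀ₐ e^(−kₐZ) = φ₀ᵦ e^(−kᵦZ) ⇒ ln(φ₀ₐ/φ₀ᵦ) = (kₐ − kᵦ)·Z
Z = ln(0.61/0.66) / (0.525 − 0.665) = -0.0788 / -0.14 = 0.563 km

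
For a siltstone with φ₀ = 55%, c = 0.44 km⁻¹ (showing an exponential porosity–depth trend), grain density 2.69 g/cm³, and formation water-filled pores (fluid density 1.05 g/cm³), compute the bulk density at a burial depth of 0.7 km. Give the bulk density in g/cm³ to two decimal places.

2.03 g/cm³

Porosity at depth: φ = 0.55·exp(−0.44×0.7) = 0.55×0.7349 = 0.4042
Bulk density: ρ_b = (1−φ)ρ_g + φ·ρ_f = 0.5958×2.69 + 0.4042×1.05
       = 1.603 + 0.424 = 2.027 g/cm³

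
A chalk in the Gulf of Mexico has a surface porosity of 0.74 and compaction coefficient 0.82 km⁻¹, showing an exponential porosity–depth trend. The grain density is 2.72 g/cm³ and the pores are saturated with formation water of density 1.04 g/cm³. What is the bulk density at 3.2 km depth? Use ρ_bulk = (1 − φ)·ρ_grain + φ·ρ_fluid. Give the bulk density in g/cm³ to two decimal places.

2.63 g/cm³

Porosity at depth: phi = 0.74·exp(−0.82×3.2) = 0.74×0.0725 = 0.0537
Bulk density: ρ_b = (1−phi)ρ_g + phi·ρ_f = 0.9463×2.72 + 0.0537×1.04
       = 2.574 + 0.056 = 2.630 g/cm³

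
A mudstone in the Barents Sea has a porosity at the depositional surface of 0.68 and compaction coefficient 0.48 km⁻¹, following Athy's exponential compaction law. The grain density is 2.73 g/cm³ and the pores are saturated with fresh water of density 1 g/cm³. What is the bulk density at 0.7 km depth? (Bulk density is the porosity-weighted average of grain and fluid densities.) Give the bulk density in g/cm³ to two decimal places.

Porosity at depth: φ = 0.68·exp(−0.48×0.7) = 0.68×0.7146 = 0.4859
Bulk density: ρ_b = (1−φ)ρ_g + φ·ρ_f = 0.5141×2.73 + 0.4859×1
       = 1.403 + 0.486 = 1.889 g/cm³

1.89 g/cm³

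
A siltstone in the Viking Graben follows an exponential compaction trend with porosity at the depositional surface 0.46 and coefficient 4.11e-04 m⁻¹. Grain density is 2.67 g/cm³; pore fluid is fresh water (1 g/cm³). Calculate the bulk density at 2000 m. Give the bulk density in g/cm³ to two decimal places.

2.33 g/cm³

Working in km (1 km = 1000 m; β in km⁻¹ = β in m⁻¹ × 1000):
Porosity at depth: φ = 0.46·exp(−0.411×2) = 0.46×0.4396 = 0.2022
Bulk density: ρ_b = (1−φ)ρ_g + φ·ρ_f = 0.7978×2.67 + 0.2022×1
       = 2.130 + 0.202 = 2.332 g/cm³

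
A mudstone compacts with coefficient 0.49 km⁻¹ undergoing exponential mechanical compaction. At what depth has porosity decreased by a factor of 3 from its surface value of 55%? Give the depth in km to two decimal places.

2.24 km

φ/φ₀ = 1/3 ⇒ exp(−k·z) = 1/3 ⇒ z = ln(3) / k
z = 1.0986 / 0.49 = 2.242 km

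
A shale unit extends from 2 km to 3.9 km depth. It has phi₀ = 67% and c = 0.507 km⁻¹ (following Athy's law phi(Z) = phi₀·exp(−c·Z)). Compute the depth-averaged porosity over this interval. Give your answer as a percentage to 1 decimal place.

15.6%

⟨phi⟩ = (1/(Z₂−Z₁)) ∫ phi₀ e^(−cZ) dZ = phi₀·(e^(−c·Z₁) − e^(−c·Z₂)) / (c·(Z₂−Z₁))
e^(−0.507×2) = 0.3628; e^(−0.507×3.9) = 0.1384
⟨phi⟩ = 0.67 × (0.3628 − 0.1384) / (0.507 × 1.9) = 0.67 × 0.2329 = 0.1560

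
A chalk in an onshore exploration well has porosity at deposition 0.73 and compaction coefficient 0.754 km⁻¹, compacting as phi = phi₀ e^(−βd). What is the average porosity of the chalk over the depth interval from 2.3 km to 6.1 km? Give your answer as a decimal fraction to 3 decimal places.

0.042

⟨phi⟩ = (1/(d₂−d₁)) ∫ phi₀ e^(−βd) dd = phi₀·(e^(−β·d₁) − e^(−β·d₂)) / (β·(d₂−d₁))
e^(−0.754×2.3) = 0.1765; e^(−0.754×6.1) = 0.0101
⟨phi⟩ = 0.73 × (0.1765 − 0.0101) / (0.754 × 3.8) = 0.73 × 0.0581 = 0.0424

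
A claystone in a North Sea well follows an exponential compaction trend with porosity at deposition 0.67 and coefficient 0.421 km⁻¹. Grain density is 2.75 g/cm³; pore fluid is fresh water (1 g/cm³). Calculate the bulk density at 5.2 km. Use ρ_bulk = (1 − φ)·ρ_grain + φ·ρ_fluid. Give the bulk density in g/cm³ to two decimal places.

Porosity at depth: φ = 0.67·exp(−0.421×5.2) = 0.67×0.1120 = 0.0750
Bulk density: ρ_b = (1−φ)ρ_g + φ·ρ_f = 0.9250×2.75 + 0.0750×1
       = 2.544 + 0.075 = 2.619 g/cm³

2.62 g/cm³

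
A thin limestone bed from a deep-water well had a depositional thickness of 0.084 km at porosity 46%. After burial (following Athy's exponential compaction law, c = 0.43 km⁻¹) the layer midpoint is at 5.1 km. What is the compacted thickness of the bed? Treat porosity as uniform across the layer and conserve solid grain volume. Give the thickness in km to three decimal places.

0.048 km

Porosity at 5.1 km: phi = 0.46·exp(−0.43×5.1) = 0.0513
Solid-volume conservation: h(1−phi) = h₀(1−phi₀) ⇒ h = h₀·(1−phi₀)/(1−phi)
h = 0.084 × (1 − 0.46)/(1 − 0.0513) = 0.084 × 0.5692 = 0.0478 km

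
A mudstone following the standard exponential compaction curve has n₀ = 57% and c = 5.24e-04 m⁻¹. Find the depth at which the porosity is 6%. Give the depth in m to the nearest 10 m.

Working in km (1 km = 1000 m; c in km⁻¹ = c in m⁻¹ × 1000):
Invert Athy's law: z = ln(n₀/n) / c
z = ln(0.57/0.06) / 0.524 = ln(9.5) / 0.524 = 2.2513 / 0.524 = 4.296 km

4300 m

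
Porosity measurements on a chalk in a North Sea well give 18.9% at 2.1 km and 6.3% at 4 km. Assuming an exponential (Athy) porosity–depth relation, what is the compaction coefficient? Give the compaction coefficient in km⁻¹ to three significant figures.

Athy: phi(Z) = phi₀ e^(−cZ) ⇒ phi₁/phi₂ = e^{c(Z₂−Z₁)} ⇒ c = ln(phi₁/phi₂)/(Z₂−Z₁)
c = ln(0.189/0.063) / (4 − 2.1) = ln(3) / 1.9 = 1.0986 / 1.9 = 0.5782 km⁻¹

0.578 km⁻¹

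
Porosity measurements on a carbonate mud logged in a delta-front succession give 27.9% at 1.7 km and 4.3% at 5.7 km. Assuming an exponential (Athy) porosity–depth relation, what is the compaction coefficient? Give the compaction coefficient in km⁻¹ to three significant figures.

0.468 km⁻¹

Athy: φ(d) = φ₀ e^(−βd) ⇒ φ₁/φ₂ = e^{β(d₂−d₁)} ⇒ β = ln(φ₁/φ₂)/(d₂−d₁)
β = ln(0.279/0.043) / (5.7 − 1.7) = ln(6.488) / 4 = 1.8700 / 4 = 0.4675 km⁻¹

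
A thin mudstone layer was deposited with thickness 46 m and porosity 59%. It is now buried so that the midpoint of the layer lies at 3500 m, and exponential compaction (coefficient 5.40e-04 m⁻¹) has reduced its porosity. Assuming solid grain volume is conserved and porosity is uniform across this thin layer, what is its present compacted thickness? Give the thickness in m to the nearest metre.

21 m

Working in km (1 km = 1000 m; c in km⁻¹ = c in m⁻¹ × 1000):
Porosity at 3.5 km: phi = 0.59·exp(−0.54×3.5) = 0.0891
Solid-volume conservation: h(1−phi) = h₀(1−phi₀) ⇒ h = h₀·(1−phi₀)/(1−phi)
h = 0.046 × (1 − 0.59)/(1 − 0.0891) = 0.046 × 0.4501 = 0.0207 km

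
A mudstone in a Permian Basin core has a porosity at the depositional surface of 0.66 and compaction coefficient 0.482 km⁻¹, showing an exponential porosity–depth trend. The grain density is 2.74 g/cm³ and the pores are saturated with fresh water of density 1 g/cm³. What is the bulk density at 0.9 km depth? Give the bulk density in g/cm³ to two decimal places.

2.00 g/cm³

Porosity at depth: n = 0.66·exp(−0.482×0.9) = 0.66×0.6480 = 0.4277
Bulk density: ρ_b = (1−n)ρ_g + n·ρ_f = 0.5723×2.74 + 0.4277×1
       = 1.568 + 0.428 = 1.996 g/cm³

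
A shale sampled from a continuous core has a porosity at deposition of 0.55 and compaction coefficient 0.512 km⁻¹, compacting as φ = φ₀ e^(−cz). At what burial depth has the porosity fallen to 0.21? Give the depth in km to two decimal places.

1.88 km

Invert Athy's law: z = ln(φ₀/φ) / c
z = ln(0.55/0.21) / 0.512 = ln(2.619) / 0.512 = 0.9628 / 0.512 = 1.880 km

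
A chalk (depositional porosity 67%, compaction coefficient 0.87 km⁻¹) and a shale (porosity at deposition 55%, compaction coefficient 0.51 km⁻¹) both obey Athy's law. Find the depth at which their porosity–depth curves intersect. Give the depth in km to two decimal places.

Set phi₀ₐ e^(−cₐZ) = phi₀ᵦ e^(−cᵦZ) ⇒ ln(phi₀ₐ/phi₀ᵦ) = (cₐ − cᵦ)·Z
Z = ln(0.67/0.55) / (0.87 − 0.51) = 0.1974 / 0.36 = 0.548 km

0.55 km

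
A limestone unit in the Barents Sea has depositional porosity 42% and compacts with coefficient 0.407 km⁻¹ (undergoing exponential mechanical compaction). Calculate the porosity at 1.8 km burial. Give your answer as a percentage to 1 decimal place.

20.2%

φ = φ₀·exp(−c·d) = 0.42 × exp(−0.407 × 1.8) = 0.42 × exp(−0.7326)
  = 0.42 × 0.4807 = 0.2019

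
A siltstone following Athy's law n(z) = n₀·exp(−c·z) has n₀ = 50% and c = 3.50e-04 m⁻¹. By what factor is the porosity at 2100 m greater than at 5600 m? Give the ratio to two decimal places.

3.40

Working in km (1 km = 1000 m; c in km⁻¹ = c in m⁻¹ × 1000):
n(z₁)/n(z₂) = e^(−c·z₁)/e^(−c·z₂) = e^{c(z₂−z₁)}
= exp(0.35 × 3.5) = exp(1.225) = 3.4042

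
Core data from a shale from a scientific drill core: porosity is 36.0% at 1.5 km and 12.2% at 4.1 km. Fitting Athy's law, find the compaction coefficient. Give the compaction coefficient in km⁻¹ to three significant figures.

Athy: phi(z) = phi₀ e^(−cz) ⇒ phi₁/phi₂ = e^{c(z₂−z₁)} ⇒ c = ln(phi₁/phi₂)/(z₂−z₁)
c = ln(0.36/0.122) / (4.1 − 1.5) = ln(2.951) / 2.6 = 1.0821 / 2.6 = 0.4162 km⁻¹

0.416 km⁻¹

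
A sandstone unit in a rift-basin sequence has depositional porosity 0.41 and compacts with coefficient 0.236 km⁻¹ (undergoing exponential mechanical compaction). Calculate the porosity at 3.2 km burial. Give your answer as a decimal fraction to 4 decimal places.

0.1927

n = n₀·exp(−β·d) = 0.41 × exp(−0.236 × 3.2) = 0.41 × exp(−0.7552)
  = 0.41 × 0.4699 = 0.1927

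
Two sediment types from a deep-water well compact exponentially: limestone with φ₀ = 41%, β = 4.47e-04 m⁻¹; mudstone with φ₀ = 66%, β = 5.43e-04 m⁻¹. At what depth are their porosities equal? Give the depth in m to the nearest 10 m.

Working in km (1 km = 1000 m; β in km⁻¹ = β in m⁻¹ × 1000):
Set φ₀ₐ e^(−βₐZ) = φ₀ᵦ e^(−βᵦZ) ⇒ ln(φ₀ₐ/φ₀ᵦ) = (βₐ − βᵦ)·Z
Z = ln(0.41/0.66) / (0.447 − 0.543) = -0.4761 / -0.096 = 4.959 km

4960 m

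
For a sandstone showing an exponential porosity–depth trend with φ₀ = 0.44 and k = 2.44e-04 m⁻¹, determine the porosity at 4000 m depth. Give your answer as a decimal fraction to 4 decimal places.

0.1658

Working in km (1 km = 1000 m; k in km⁻¹ = k in m⁻¹ × 1000):
φ = φ₀·exp(−k·d) = 0.44 × exp(−0.244 × 4) = 0.44 × exp(−0.976)
  = 0.44 × 0.3768 = 0.1658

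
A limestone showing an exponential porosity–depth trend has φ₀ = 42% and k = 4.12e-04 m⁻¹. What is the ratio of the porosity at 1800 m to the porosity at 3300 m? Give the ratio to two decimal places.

1.86

Working in km (1 km = 1000 m; k in km⁻¹ = k in m⁻¹ × 1000):
φ(Z₁)/φ(Z₂) = e^(−k·Z₁)/e^(−k·Z₂) = e^{k(Z₂−Z₁)}
= exp(0.412 × 1.5) = exp(0.618) = 1.8552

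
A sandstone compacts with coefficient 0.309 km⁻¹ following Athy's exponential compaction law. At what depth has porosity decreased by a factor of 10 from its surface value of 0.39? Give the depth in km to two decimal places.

n/n₀ = 1/10 ⇒ exp(−β·d) = 1/10 ⇒ d = ln(10) / β
d = 2.3026 / 0.309 = 7.452 km

7.45 km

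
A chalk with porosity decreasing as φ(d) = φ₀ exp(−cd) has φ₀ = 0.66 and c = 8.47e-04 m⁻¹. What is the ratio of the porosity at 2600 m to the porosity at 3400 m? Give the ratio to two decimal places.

Working in km (1 km = 1000 m; c in km⁻¹ = c in m⁻¹ × 1000):
φ(d₁)/φ(d₂) = e^(−c·d₁)/e^(−c·d₂) = e^{c(d₂−d₁)}
= exp(0.847 × 0.8) = exp(0.6776) = 1.9691

1.97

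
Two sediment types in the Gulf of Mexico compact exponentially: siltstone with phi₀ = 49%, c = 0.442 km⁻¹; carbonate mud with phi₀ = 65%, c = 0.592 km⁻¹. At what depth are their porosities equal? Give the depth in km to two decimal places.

Set phi₀ₐ e^(−cₐd) = phi₀ᵦ e^(−cᵦd) ⇒ ln(phi₀ₐ/phi₀ᵦ) = (cₐ − cᵦ)·d
d = ln(0.49/0.65) / (0.442 − 0.592) = -0.2826 / -0.15 = 1.884 km

1.88 km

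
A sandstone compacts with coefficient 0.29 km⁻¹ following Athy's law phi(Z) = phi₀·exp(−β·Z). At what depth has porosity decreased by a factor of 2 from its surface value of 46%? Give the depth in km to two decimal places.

phi/phi₀ = 1/2 ⇒ exp(−β·Z) = 1/2 ⇒ Z = ln(2) / β
Z = 0.6931 / 0.29 = 2.390 km

2.39 km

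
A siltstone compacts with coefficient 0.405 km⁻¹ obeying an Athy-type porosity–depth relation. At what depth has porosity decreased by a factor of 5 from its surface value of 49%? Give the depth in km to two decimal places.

3.97 km

phi/phi₀ = 1/5 ⇒ exp(−k·Z) = 1/5 ⇒ Z = ln(5) / k
Z = 1.6094 / 0.405 = 3.974 km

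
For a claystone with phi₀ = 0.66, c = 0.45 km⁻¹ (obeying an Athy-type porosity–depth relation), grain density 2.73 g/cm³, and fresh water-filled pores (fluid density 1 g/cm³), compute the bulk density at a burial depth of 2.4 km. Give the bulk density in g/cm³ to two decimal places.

2.34 g/cm³

Porosity at depth: phi = 0.66·exp(−0.45×2.4) = 0.66×0.3396 = 0.2241
Bulk density: ρ_b = (1−phi)ρ_g + phi·ρ_f = 0.7759×2.73 + 0.2241×1
       = 2.118 + 0.224 = 2.342 g/cm³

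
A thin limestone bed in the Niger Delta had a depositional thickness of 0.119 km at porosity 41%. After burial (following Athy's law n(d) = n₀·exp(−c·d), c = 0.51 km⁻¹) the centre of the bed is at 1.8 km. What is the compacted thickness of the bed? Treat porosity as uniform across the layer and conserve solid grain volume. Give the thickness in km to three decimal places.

Porosity at 1.8 km: n = 0.41·exp(−0.51×1.8) = 0.1637
Solid-volume conservation: h(1−n) = h₀(1−n₀) ⇒ h = h₀·(1−n₀)/(1−n)
h = 0.119 × (1 − 0.41)/(1 − 0.1637) = 0.119 × 0.7055 = 0.0840 km

0.084 km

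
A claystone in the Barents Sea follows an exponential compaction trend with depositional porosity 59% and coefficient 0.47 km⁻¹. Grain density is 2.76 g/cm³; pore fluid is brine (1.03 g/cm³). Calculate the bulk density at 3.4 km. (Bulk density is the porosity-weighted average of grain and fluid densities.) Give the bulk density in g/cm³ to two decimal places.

Porosity at depth: phi = 0.59·exp(−0.47×3.4) = 0.59×0.2023 = 0.1194
Bulk density: ρ_b = (1−phi)ρ_g + phi·ρ_f = 0.8806×2.76 + 0.1194×1.03
       = 2.431 + 0.123 = 2.554 g/cm³

2.55 g/cm³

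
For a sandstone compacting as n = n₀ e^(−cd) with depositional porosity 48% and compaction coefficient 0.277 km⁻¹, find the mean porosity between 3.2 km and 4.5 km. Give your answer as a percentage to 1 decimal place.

16.6%

⟨n⟩ = (1/(d₂−d₁)) ∫ n₀ e^(−cd) dd = n₀·(e^(−c·d₁) − e^(−c·d₂)) / (c·(d₂−d₁))
e^(−0.277×3.2) = 0.4121; e^(−0.277×4.5) = 0.2875
⟨n⟩ = 0.48 × (0.4121 − 0.2875) / (0.277 × 1.3) = 0.48 × 0.3461 = 0.1661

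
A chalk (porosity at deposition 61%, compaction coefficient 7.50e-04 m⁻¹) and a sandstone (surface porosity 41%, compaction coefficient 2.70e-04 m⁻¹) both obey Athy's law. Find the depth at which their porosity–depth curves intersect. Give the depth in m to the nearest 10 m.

Working in km (1 km = 1000 m; k in km⁻¹ = k in m⁻¹ × 1000):
Set n₀ₐ e^(−kₐz) = n₀ᵦ e^(−kᵦz) ⇒ ln(n₀ₐ/n₀ᵦ) = (kₐ − kᵦ)·z
z = ln(0.61/0.41) / (0.75 − 0.27) = 0.3973 / 0.48 = 0.828 km

830 m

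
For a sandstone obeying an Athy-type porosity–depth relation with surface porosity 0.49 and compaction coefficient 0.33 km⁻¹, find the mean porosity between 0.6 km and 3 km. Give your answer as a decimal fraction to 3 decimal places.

⟨φ⟩ = (1/(Z₂−Z₁)) ∫ φ₀ e^(−βZ) dZ = φ₀·(e^(−β·Z₁) − e^(−β·Z₂)) / (β·(Z₂−Z₁))
e^(−0.33×0.6) = 0.8204; e^(−0.33×3) = 0.3716
⟨φ⟩ = 0.49 × (0.8204 − 0.3716) / (0.33 × 2.4) = 0.49 × 0.5667 = 0.2777

0.278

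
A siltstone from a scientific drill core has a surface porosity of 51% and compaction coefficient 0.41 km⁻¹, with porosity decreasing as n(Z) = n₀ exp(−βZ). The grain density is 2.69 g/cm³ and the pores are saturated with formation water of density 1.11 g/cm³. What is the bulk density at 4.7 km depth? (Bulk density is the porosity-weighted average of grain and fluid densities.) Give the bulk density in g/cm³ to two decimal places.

2.57 g/cm³

Porosity at depth: n = 0.51·exp(−0.41×4.7) = 0.51×0.1456 = 0.0742
Bulk density: ρ_b = (1−n)ρ_g + n·ρ_f = 0.9258×2.69 + 0.0742×1.11
       = 2.490 + 0.082 = 2.573 g/cm³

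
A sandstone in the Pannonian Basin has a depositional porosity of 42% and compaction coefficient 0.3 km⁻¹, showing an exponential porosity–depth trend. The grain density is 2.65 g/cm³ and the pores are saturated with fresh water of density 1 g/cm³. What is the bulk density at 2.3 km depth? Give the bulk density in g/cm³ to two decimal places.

2.30 g/cm³

Porosity at depth: φ = 0.42·exp(−0.3×2.3) = 0.42×0.5016 = 0.2107
Bulk density: ρ_b = (1−φ)ρ_g + φ·ρ_f = 0.7893×2.65 + 0.2107×1
       = 2.092 + 0.211 = 2.302 g/cm³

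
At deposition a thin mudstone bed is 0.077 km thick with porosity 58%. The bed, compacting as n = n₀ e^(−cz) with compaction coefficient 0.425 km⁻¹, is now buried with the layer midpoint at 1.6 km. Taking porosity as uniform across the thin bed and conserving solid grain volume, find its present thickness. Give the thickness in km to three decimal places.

0.046 km

Porosity at 1.6 km: n = 0.58·exp(−0.425×1.6) = 0.2938
Solid-volume conservation: h(1−n) = h₀(1−n₀) ⇒ h = h₀·(1−n₀)/(1−n)
h = 0.077 × (1 − 0.58)/(1 − 0.2938) = 0.077 × 0.5948 = 0.0458 km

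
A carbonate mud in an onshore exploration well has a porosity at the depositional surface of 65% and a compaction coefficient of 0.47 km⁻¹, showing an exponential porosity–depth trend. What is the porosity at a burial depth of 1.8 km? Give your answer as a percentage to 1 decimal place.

27.9%

φ = φ₀·exp(−k·z) = 0.65 × exp(−0.47 × 1.8) = 0.65 × exp(−0.846)
  = 0.65 × 0.4291 = 0.2789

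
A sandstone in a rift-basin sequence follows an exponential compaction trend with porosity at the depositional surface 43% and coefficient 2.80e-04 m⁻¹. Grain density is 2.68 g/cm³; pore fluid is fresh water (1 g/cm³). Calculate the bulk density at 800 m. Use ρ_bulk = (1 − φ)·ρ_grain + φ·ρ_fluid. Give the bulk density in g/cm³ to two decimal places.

Working in km (1 km = 1000 m; k in km⁻¹ = k in m⁻¹ × 1000):
Porosity at depth: φ = 0.43·exp(−0.28×0.8) = 0.43×0.7993 = 0.3437
Bulk density: ρ_b = (1−φ)ρ_g + φ·ρ_f = 0.6563×2.68 + 0.3437×1
       = 1.759 + 0.344 = 2.103 g/cm³

2.10 g/cm³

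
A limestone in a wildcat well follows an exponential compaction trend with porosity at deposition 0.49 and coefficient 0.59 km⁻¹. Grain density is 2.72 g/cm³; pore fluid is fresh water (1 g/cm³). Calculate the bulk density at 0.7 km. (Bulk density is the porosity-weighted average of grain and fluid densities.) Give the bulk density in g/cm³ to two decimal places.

2.16 g/cm³

Porosity at depth: n = 0.49·exp(−0.59×0.7) = 0.49×0.6617 = 0.3242
Bulk density: ρ_b = (1−n)ρ_g + n·ρ_f = 0.6758×2.72 + 0.3242×1
       = 1.838 + 0.324 = 2.162 g/cm³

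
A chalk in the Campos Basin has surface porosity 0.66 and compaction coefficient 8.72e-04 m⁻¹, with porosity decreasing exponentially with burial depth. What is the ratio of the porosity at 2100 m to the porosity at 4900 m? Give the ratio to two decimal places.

11.49

Working in km (1 km = 1000 m; β in km⁻¹ = β in m⁻¹ × 1000):
n(z₁)/n(z₂) = e^(−β·z₁)/e^(−β·z₂) = e^{β(z₂−z₁)}
= exp(0.872 × 2.8) = exp(2.442) = 11.4914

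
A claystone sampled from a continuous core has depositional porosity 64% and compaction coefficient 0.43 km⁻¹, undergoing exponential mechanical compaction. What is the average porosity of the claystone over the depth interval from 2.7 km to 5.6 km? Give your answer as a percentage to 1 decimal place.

⟨phi⟩ = (1/(z₂−z₁)) ∫ phi₀ e^(−βz) dz = phi₀·(e^(−β·z₁) − e^(−β·z₂)) / (β·(z₂−z₁))
e^(−0.43×2.7) = 0.3132; e^(−0.43×5.6) = 0.0900
⟨phi⟩ = 0.64 × (0.3132 − 0.0900) / (0.43 × 2.9) = 0.64 × 0.1790 = 0.1145

11.5%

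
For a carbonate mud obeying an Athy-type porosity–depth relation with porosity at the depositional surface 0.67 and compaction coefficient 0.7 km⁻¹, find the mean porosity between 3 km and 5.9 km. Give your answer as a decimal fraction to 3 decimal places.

⟨phi⟩ = (1/(Z₂−Z₁)) ∫ phi₀ e^(−kZ) dZ = phi₀·(e^(−k·Z₁) − e^(−k·Z₂)) / (k·(Z₂−Z₁))
e^(−0.7×3) = 0.1225; e^(−0.7×5.9) = 0.0161
⟨phi⟩ = 0.67 × (0.1225 − 0.0161) / (0.7 × 2.9) = 0.67 × 0.0524 = 0.0351

0.035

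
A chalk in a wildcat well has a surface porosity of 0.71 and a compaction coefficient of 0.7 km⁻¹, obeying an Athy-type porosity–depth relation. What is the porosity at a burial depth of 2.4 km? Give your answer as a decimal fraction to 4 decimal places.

0.1323

n = n₀·exp(−c·d) = 0.71 × exp(−0.7 × 2.4) = 0.71 × exp(−1.68)
  = 0.71 × 0.1864 = 0.1323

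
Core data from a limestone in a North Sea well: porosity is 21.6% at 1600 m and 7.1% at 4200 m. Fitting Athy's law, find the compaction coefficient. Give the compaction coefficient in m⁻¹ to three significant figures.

0.000428 m⁻¹

Working in km (1 km = 1000 m; k in km⁻¹ = k in m⁻¹ × 1000):
Athy: n(z) = n₀ e^(−kz) ⇒ n₁/n₂ = e^{k(z₂−z₁)} ⇒ k = ln(n₁/n₂)/(z₂−z₁)
k = ln(0.216/0.071) / (4.2 − 1.6) = ln(3.042) / 2.6 = 1.1126 / 2.6 = 0.4279 km⁻¹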